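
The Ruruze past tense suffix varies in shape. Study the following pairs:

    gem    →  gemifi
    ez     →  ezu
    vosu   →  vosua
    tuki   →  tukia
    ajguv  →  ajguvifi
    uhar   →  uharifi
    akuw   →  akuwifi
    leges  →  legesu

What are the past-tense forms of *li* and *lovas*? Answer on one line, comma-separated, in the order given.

The alternation tracks the final sound of the stem — -u when the stem ends in a sibilant (*ez*, *leges*); -ifi when the stem ends in a non-sibilant consonant (*gem*, *ajguv*, *uhar*, *akuw*); -a when the stem ends in a vowel (*vosu*, *tuki*).
*li*: final sound = /i/, a vowel → -a → *lia*.
Since the final sound of *lovas* is /s/ (a sibilant), it takes -u, giving *lovasu*.

lia, lovasu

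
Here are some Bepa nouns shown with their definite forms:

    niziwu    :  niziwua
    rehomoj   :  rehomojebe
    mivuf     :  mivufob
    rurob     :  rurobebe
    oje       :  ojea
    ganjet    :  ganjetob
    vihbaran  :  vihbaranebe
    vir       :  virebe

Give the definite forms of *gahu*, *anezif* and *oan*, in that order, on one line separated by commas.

The pattern is voicing of the final sound: -ob when the stem ends in a voiceless consonant (*mivuf*, *ganjet*); -ebe when the stem ends in a voiced consonant (*rehomoj*, *rurob*, *vihbaran*, *vir*); -a when the stem ends in a vowel (*niziwu*, *oje*).
The final sound of *gahu* is /u/, which is a vowel, so the suffix is -a, giving *gahua*.
The final sound of *anezif* is /f/, which is a voiceless consonant, so the suffix is -ob, giving *anezifob*.
*oan*: final sound = /n/, a voiced consonant → -ebe → *oanebe*.

gahua, anezifob, oanebe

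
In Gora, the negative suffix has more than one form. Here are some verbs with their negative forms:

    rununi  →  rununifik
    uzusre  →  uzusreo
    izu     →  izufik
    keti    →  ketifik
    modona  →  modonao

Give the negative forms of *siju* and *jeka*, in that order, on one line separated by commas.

sijufik, jekao

The alternation tracks the last vowel of the stem — -fik when the last vowel of the stem is a high vowel (*rununi*, *izu*, *keti*); -o when the last vowel of the stem is a non-high vowel (*uzusre*, *modona*).
*siju*: last vowel = /u/, a high vowel → -fik → *sijufik*.
The last vowel of *jeka* is /a/, which is a non-high vowel, so the suffix is -o, giving *jekao*.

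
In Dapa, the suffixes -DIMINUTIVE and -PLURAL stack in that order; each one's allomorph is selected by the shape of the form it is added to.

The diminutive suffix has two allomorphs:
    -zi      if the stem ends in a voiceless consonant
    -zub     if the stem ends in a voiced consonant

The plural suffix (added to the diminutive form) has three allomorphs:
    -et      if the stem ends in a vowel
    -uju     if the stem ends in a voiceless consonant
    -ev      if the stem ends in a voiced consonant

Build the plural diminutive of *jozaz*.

The final consonant of *jozaz* is /z/, which is voiced, so the diminutive suffix is -zub, giving *jozazzub*.
The diminutive form *jozazzub*: final sound = /b/, a voiced consonant → -ev → *jozazzubev*.

jozazzubev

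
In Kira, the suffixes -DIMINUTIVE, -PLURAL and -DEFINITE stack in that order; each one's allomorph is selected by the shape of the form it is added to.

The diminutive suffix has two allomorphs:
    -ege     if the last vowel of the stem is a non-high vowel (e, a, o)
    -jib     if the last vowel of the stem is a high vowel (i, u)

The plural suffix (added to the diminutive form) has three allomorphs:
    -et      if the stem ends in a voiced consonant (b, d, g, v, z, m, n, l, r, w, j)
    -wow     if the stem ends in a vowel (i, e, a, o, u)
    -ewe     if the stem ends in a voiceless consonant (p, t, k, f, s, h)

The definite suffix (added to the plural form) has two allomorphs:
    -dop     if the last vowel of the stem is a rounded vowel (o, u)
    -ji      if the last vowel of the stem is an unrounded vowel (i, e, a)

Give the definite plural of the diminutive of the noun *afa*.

afaegewowdop

The last vowel of *afa* is /a/, which is a non-high vowel, so the diminutive suffix is -ege, giving *afaege*.
Since the final sound of the diminutive form *afaege* is /e/ (a vowel), it takes -wow, giving *afaegewow*.
The plural form *afaegewow*: last vowel = /o/, a rounded vowel → -dop → *afaegewowdop*.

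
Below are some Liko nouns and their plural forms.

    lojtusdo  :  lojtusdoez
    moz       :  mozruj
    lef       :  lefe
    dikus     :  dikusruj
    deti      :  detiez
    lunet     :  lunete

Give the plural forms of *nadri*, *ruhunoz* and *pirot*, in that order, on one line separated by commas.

nadriez, ruhunozruj, pirote

Looking at the final sound of each stem: -ruj when the stem ends in a sibilant (*moz*, *dikus*); -e when the stem ends in a non-sibilant consonant (*lef*, *lunet*); -ez when the stem ends in a vowel (*lojtusdo*, *deti*).
Since the final sound of *nadri* is /i/ (a vowel), it takes -ez, giving *nadriez*.
The final sound of *ruhunoz* is /z/, which is a sibilant, so the suffix is -ruj, giving *ruhunozruj*.
*pirot* — final sound /t/ (a non-sibilant consonant) → -e → *pirote*.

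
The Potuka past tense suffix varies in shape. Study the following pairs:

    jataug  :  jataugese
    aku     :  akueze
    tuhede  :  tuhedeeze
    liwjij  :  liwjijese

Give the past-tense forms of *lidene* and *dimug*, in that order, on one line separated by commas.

lideneeze, dimugese

Looking at the final sound of each stem: -ese when the stem ends in a consonant (*jataug*, *liwjij*); -eze when the stem ends in a vowel (*aku*, *tuhede*).
*lidene* — final sound /e/ (a vowel) → -eze → *lideneeze*.
The final sound of *dimug* is /g/, which is a consonant, so the suffix is -ese, giving *dimugese*.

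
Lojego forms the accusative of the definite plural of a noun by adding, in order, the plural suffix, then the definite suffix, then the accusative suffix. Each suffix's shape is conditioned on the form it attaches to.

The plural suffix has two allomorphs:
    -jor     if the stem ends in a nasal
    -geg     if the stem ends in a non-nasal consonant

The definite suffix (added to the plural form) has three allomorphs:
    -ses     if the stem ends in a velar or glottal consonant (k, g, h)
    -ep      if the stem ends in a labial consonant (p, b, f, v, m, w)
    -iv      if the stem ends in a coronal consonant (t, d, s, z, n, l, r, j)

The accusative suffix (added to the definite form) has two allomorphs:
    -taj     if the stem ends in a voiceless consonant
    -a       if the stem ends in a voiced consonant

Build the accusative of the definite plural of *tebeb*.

Since the final consonant of *tebeb* is /b/ (non-nasal), it takes -geg, giving *tebebgeg*.
The plural form *tebebgeg* — final consonant /g/ (velar/glottal) → -ses → *tebebgegses*.
Since the final consonant of the definite form *tebebgegses* is /s/ (voiceless), it takes -taj, giving *tebebgegsestaj*.

tebebgegsestaj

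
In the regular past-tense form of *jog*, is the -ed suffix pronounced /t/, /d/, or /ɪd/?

/d/

The stem *jog* ends in a voiced sound other than /d/.
The -ed suffix is realized as /ɪd/ after /t, d/; as /t/ after other voiceless consonants; and as /d/ after other voiced sounds.
So -ed on *jog* is pronounced /d/.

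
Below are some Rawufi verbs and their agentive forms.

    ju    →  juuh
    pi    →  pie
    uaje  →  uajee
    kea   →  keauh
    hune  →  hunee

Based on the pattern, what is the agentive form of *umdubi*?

umdubie

The pattern is front/back vowel harmony: -e when the last vowel of the stem is a front vowel (*pi*, *uaje*, *hune*); -uh when the last vowel of the stem is a back vowel (*ju*, *kea*).
The last vowel of *umdubi* is /i/, which is a front vowel, so the suffix is -e, giving *umdubie*.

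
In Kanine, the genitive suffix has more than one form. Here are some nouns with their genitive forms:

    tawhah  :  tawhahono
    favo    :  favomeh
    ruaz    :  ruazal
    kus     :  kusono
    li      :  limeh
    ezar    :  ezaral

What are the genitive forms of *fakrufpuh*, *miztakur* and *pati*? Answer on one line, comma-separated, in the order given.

The pattern is voicing of the final sound: -ono when the stem ends in a voiceless consonant (*tawhah*, *kus*); -al when the stem ends in a voiced consonant (*ruaz*, *ezar*); -meh when the stem ends in a vowel (*favo*, *li*).
*fakrufpuh*: final sound = /h/, a voiceless consonant → -ono → *fakrufpuhono*.
*miztakur*: final sound = /r/, a voiced consonant → -al → *miztakural*.
*pati*: final sound = /i/, a vowel → -meh → *patimeh*.

fakrufpuhono, miztakural, patimeh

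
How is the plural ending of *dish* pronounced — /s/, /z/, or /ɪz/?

/ɪz/

The stem *dish* ends in a sibilant (/s, z, ʃ, ʒ, tʃ, dʒ/).
The plural suffix surfaces as /ɪz/ after sibilants, /s/ after other voiceless consonants, and /z/ after other voiced sounds.
So the plural -s on *dish* is pronounced /ɪz/.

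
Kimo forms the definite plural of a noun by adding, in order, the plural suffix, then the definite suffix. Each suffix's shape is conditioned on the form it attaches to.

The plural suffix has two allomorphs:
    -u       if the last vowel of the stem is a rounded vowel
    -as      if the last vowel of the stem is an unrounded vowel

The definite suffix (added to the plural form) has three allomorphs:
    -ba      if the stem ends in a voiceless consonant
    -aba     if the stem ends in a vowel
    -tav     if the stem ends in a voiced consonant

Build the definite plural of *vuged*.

vugedasba

The last vowel of *vuged* is /e/, which is an unrounded vowel, so the plural suffix is -as, giving *vugedas*.
The plural form *vugedas* — final sound /s/ (a voiceless consonant) → -ba → *vugedasba*.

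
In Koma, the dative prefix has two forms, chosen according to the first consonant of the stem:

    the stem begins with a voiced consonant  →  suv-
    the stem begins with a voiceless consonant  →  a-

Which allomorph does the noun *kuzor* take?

*kuzor* — first consonant /k/ (voiceless) → a-.

a-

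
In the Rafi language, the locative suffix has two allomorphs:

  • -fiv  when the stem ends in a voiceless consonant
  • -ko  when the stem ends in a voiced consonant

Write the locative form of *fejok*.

fejokfiv

The final consonant of *fejok* is /k/, which is voiceless, so the suffix is -fiv, giving *fejokfiv*.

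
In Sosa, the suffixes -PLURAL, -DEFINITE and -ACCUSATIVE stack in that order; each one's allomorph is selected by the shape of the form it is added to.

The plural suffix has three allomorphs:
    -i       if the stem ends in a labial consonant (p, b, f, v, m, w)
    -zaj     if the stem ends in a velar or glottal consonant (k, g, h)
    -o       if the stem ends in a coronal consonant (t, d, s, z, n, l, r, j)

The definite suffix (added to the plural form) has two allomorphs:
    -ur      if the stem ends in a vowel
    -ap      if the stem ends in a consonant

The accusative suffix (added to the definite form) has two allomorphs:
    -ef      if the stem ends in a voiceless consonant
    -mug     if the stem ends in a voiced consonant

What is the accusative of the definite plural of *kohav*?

The final consonant of *kohav* is /v/, which is labial, so the plural suffix is -i, giving *kohavi*.
The final sound of the plural form *kohavi* is /i/, which is a vowel, so the definite suffix is -ur, giving *kohaviur*.
The definite form *kohaviur* — final consonant /r/ (voiced) → -mug → *kohaviurmug*.

kohaviurmug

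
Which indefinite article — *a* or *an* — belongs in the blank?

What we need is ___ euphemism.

a

The indefinite article is chosen by the initial *sound* of the following word, not its spelling.
*euphemism* begins with the sound /juː/ (eu pronounced /juː/) — a consonant sound.
So the article is *a*: What we need is a euphemism.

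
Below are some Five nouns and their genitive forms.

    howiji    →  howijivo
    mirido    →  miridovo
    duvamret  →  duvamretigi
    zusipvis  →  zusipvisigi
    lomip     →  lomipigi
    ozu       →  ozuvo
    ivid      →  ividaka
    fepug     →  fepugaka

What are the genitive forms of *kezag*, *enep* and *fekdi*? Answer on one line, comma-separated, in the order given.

Looking at the final sound of each stem: -igi when the stem ends in a voiceless consonant (*duvamret*, *zusipvis*, *lomip*); -aka when the stem ends in a voiced consonant (*ivid*, *fepug*); -vo when the stem ends in a vowel (*howiji*, *mirido*, *ozu*).
Since the final sound of *kezag* is /g/ (a voiced consonant), it takes -aka, giving *kezagaka*.
*enep*: final sound = /p/, a voiceless consonant → -igi → *enepigi*.
*fekdi* — final sound /i/ (a vowel) → -vo → *fekdivo*.

kezagaka, enepigi, fekdivo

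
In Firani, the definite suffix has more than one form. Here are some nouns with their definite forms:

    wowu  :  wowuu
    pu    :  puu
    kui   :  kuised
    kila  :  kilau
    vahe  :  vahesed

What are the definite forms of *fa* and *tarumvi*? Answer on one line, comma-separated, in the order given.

fau, tarumvised

Looking at the last vowel of each stem: -sed when the last vowel of the stem is a front vowel (*kui*, *vahe*); -u when the last vowel of the stem is a back vowel (*wowu*, *pu*, *kila*).
Since the last vowel of *fa* is /a/ (a back vowel), it takes -u, giving *fau*.
*tarumvi*: last vowel = /i/, a front vowel → -sed → *tarumvised*.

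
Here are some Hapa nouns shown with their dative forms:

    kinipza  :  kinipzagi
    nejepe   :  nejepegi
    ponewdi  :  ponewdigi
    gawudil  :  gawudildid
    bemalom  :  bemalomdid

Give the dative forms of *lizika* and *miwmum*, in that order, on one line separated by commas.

lizikagi, miwmumdid

The suffix is conditioned by the final sound: -did when the stem ends in a consonant (*gawudil*, *bemalom*); -gi when the stem ends in a vowel (*kinipza*, *nejepe*, *ponewdi*).
*lizika*: final sound = /a/, a vowel → -gi → *lizikagi*.
Since the final sound of *miwmum* is /m/ (a consonant), it takes -did, giving *miwmumdid*.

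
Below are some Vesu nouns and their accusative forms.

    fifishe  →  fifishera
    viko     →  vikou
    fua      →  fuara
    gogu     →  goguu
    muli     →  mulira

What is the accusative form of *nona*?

The suffix is conditioned by the last vowel: -u when the last vowel of the stem is a rounded vowel (*viko*, *gogu*); -ra when the last vowel of the stem is an unrounded vowel (*fifishe*, *fua*, *muli*).
The last vowel of *nona* is /a/, which is an unrounded vowel, so the suffix is -ra, giving *nonara*.

nonara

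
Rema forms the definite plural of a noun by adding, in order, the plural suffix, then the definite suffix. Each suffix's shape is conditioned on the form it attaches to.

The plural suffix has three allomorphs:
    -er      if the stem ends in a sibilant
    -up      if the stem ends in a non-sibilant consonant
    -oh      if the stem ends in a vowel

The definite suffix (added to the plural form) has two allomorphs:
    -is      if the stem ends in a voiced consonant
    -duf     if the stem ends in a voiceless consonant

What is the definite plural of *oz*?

ozeris

Since the final sound of *oz* is /z/ (a sibilant), it takes -er, giving *ozer*.
The plural form *ozer* — final consonant /r/ (voiced) → -is → *ozeris*.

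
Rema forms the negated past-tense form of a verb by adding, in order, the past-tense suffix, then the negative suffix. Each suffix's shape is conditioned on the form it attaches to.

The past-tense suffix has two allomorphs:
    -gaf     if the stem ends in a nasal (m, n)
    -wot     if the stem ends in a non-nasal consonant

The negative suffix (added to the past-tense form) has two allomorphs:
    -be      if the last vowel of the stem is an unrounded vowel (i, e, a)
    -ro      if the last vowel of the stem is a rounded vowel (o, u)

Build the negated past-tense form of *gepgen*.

The final consonant of *gepgen* is /n/, which is a nasal, so the past-tense suffix is -gaf, giving *gepgengaf*.
The last vowel of the past-tense form *gepgengaf* is /a/, which is an unrounded vowel, so the negative suffix is -be, giving *gepgengafbe*.

gepgengafbe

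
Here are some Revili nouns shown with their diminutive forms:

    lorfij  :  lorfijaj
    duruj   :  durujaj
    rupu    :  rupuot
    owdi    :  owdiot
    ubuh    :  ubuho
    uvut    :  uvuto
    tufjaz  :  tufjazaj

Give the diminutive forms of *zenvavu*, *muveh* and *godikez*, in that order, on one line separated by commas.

Looking at the final sound of each stem: -o when the stem ends in a voiceless consonant (*ubuh*, *uvut*); -aj when the stem ends in a voiced consonant (*lorfij*, *duruj*, *tufjaz*); -ot when the stem ends in a vowel (*rupu*, *owdi*).
*zenvavu* — final sound /u/ (a vowel) → -ot → *zenvavuot*.
*muveh*: final sound = /h/, a voiceless consonant → -o → *muveho*.
*godikez* — final sound /z/ (a voiced consonant) → -aj → *godikezaj*.

zenvavuot, muveho, godikezaj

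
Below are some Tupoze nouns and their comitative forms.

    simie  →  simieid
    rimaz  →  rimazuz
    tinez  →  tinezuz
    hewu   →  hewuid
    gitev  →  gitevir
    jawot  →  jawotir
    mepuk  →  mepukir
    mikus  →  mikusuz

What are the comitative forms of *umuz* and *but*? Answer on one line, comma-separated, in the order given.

umuzuz, butir

Looking at the final sound of each stem: -uz when the stem ends in a sibilant (*rimaz*, *tinez*, *mikus*); -ir when the stem ends in a non-sibilant consonant (*gitev*, *jawot*, *mepuk*); -id when the stem ends in a vowel (*simie*, *hewu*).
Since the final sound of *umuz* is /z/ (a sibilant), it takes -uz, giving *umuzuz*.
The final sound of *but* is /t/, which is a non-sibilant consonant, so the suffix is -ir, giving *butir*.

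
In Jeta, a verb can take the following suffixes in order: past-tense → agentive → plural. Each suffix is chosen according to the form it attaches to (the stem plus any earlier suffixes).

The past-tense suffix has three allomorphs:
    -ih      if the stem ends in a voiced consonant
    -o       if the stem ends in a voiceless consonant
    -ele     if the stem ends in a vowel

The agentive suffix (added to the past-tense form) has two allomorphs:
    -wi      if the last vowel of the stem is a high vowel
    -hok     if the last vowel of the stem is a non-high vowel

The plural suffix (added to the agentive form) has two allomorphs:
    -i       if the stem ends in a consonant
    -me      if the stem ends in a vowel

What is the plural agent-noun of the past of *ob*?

obihwime

*ob*: final sound = /b/, a voiced consonant → -ih → *obih*.
The past-tense form *obih* — last vowel /i/ (a high vowel) → -wi → *obihwi*.
The final sound of the agentive form *obihwi* is /i/, which is a vowel, so the plural suffix is -me, giving *obihwime*.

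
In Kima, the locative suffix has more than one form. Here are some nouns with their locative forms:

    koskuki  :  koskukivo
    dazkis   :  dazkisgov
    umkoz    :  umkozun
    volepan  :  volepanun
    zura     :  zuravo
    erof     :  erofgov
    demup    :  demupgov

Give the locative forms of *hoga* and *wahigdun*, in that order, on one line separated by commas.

hogavo, wahigdunun

The alternation tracks the final sound of the stem — -gov when the stem ends in a voiceless consonant (*dazkis*, *erof*, *demup*); -un when the stem ends in a voiced consonant (*umkoz*, *volepan*); -vo when the stem ends in a vowel (*koskuki*, *zura*).
*hoga*: final sound = /a/, a vowel → -vo → *hogavo*.
*wahigdun*: final sound = /n/, a voiced consonant → -un → *wahigdunun*.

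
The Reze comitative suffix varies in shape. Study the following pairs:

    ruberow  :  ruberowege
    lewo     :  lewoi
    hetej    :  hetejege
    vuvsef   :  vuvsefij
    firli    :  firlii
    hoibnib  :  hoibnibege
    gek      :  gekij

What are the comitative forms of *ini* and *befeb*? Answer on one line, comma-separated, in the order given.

inii, befebege

Looking at the final sound of each stem: -ij when the stem ends in a voiceless consonant (*vuvsef*, *gek*); -ege when the stem ends in a voiced consonant (*ruberow*, *hetej*, *hoibnib*); -i when the stem ends in a vowel (*lewo*, *firli*).
Since the final sound of *ini* is /i/ (a vowel), it takes -i, giving *inii*.
*befeb*: final sound = /b/, a voiced consonant → -ege → *befebege*.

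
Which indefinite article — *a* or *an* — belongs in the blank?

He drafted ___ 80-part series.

an

The indefinite article is chosen by the initial *sound* of the following word, not its spelling.
The number *80* is spoken "eighty", beginning with /ˈeɪti/ — a vowel sound.
So the article is *an*: He drafted an 80-part series.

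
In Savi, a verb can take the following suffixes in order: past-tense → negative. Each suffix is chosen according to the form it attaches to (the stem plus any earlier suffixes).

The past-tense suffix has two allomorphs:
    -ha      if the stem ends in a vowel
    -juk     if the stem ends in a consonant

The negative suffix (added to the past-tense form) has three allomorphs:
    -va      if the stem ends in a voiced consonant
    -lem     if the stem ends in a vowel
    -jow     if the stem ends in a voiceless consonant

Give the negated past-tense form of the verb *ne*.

nehalem

The final sound of *ne* is /e/, which is a vowel, so the past-tense suffix is -ha, giving *neha*.
The past-tense form *neha* — final sound /a/ (a vowel) → -lem → *nehalem*.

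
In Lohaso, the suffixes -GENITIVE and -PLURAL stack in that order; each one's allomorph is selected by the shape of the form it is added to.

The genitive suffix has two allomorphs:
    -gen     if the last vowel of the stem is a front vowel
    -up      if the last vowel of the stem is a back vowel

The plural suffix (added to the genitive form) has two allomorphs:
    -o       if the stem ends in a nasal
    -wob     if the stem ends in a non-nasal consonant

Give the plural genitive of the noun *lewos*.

Since the last vowel of *lewos* is /o/ (a back vowel), it takes -up, giving *lewosup*.
The genitive form *lewosup* — final consonant /p/ (non-nasal) → -wob → *lewosupwob*.

lewosupwob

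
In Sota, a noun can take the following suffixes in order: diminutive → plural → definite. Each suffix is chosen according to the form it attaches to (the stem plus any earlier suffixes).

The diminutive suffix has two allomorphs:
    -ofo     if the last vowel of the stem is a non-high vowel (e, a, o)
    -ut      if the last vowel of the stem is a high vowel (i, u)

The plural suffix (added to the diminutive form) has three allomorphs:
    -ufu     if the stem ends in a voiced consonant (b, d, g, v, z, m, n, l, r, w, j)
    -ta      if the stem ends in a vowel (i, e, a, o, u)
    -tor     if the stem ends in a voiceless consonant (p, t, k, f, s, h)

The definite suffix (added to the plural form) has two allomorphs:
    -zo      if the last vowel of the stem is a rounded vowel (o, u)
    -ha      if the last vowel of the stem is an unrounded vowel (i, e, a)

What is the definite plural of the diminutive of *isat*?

isatofotaha

*isat* — last vowel /a/ (a non-high vowel) → -ofo → *isatofo*.
The diminutive form *isatofo* — final sound /o/ (a vowel) → -ta → *isatofota*.
The last vowel of the plural form *isatofota* is /a/, which is an unrounded vowel, so the definite suffix is -ha, giving *isatofotaha*.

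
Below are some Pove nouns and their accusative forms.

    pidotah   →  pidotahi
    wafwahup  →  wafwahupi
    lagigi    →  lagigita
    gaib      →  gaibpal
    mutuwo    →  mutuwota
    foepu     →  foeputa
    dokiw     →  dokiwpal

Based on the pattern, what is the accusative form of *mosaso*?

mosasota

Looking at the final sound of each stem: -i when the stem ends in a voiceless consonant (*pidotah*, *wafwahup*); -pal when the stem ends in a voiced consonant (*gaib*, *dokiw*); -ta when the stem ends in a vowel (*lagigi*, *mutuwo*, *foepu*).
*mosaso* — final sound /o/ (a vowel) → -ta → *mosasota*.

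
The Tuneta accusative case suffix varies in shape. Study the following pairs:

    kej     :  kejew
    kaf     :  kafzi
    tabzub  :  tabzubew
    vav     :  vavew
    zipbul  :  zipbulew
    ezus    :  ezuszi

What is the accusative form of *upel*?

The alternation tracks the final consonant of the stem — -zi when the stem ends in a voiceless consonant (*kaf*, *ezus*); -ew when the stem ends in a voiced consonant (*kej*, *tabzub*, *vav*, *zipbul*).
The final consonant of *upel* is /l/, which is voiced, so the suffix is -ew, giving *upelew*.

upelew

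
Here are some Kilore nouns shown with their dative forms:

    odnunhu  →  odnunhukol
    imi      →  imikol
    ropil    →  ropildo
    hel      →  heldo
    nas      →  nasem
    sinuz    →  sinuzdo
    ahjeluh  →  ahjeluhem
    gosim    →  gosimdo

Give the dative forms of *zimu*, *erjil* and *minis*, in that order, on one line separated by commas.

The alternation tracks the final sound of the stem — -em when the stem ends in a voiceless consonant (*nas*, *ahjeluh*); -do when the stem ends in a voiced consonant (*ropil*, *hel*, *sinuz*, *gosim*); -kol when the stem ends in a vowel (*odnunhu*, *imi*).
Since the final sound of *zimu* is /u/ (a vowel), it takes -kol, giving *zimukol*.
*erjil*: final sound = /l/, a voiced consonant → -do → *erjildo*.
The final sound of *minis* is /s/, which is a voiceless consonant, so the suffix is -em, giving *minisem*.

zimukol, erjildo, minisem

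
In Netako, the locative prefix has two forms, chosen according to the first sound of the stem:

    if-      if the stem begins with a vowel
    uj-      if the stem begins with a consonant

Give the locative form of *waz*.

ujwaz

*waz* — first sound /w/ (a consonant) → uj- → *ujwaz*.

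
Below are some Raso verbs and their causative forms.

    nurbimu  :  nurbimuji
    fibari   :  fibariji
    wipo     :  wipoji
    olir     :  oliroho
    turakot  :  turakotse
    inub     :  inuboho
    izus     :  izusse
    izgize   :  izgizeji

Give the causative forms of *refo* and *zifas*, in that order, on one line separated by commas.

The alternation tracks the final sound of the stem — -se when the stem ends in a voiceless consonant (*turakot*, *izus*); -oho when the stem ends in a voiced consonant (*olir*, *inub*); -ji when the stem ends in a vowel (*nurbimu*, *fibari*, *wipo*, *izgize*).
Since the final sound of *refo* is /o/ (a vowel), it takes -ji, giving *refoji*.
The final sound of *zifas* is /s/, which is a voiceless consonant, so the suffix is -se, giving *zifasse*.

refoji, zifasse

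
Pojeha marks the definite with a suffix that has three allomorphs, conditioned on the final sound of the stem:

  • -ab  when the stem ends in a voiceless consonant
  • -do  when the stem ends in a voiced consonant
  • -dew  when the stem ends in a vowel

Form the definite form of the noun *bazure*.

*bazure*: final sound = /e/, a vowel → -dew → *bazuredew*.

bazuredew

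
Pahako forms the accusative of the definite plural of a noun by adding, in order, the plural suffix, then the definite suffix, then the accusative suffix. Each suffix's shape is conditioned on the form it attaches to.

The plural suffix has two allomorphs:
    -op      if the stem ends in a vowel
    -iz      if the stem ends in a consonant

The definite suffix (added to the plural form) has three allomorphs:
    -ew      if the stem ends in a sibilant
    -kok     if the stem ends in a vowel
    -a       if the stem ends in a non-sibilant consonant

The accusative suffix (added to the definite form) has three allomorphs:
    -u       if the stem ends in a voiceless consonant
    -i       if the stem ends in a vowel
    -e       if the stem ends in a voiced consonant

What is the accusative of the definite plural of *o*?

*o* — final sound /o/ (a vowel) → -op → *oop*.
The plural form *oop*: final sound = /p/, a non-sibilant consonant → -a → *oopa*.
Since the final sound of the definite form *oopa* is /a/ (a vowel), it takes -i, giving *oopai*.

oopai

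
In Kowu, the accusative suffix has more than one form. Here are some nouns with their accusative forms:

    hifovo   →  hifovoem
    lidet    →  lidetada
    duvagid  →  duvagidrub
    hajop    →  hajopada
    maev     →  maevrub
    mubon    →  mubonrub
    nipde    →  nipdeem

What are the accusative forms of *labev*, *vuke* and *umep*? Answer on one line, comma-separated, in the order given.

Looking at the final sound of each stem: -ada when the stem ends in a voiceless consonant (*lidet*, *hajop*); -rub when the stem ends in a voiced consonant (*duvagid*, *maev*, *mubon*); -em when the stem ends in a vowel (*hifovo*, *nipde*).
The final sound of *labev* is /v/, which is a voiced consonant, so the suffix is -rub, giving *labevrub*.
*vuke*: final sound = /e/, a vowel → -em → *vukeem*.
Since the final sound of *umep* is /p/ (a voiceless consonant), it takes -ada, giving *umepada*.

labevrub, vukeem, umepada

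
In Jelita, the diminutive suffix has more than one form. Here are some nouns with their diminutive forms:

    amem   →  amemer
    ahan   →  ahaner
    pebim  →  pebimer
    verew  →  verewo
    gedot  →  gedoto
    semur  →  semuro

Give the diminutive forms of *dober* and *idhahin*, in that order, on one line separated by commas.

The pattern is nasality of the final consonant: -er when the stem ends in a nasal (*amem*, *ahan*, *pebim*); -o when the stem ends in a non-nasal consonant (*verew*, *gedot*, *semur*).
The final consonant of *dober* is /r/, which is non-nasal, so the suffix is -o, giving *dobero*.
*idhahin*: final consonant = /n/, a nasal → -er → *idhahiner*.

dobero, idhahiner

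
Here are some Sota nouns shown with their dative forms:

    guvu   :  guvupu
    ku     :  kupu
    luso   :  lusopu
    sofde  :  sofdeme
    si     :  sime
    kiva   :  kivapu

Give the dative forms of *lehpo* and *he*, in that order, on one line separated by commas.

lehpopu, heme

The alternation tracks the last vowel of the stem — -me when the last vowel of the stem is a front vowel (*sofde*, *si*); -pu when the last vowel of the stem is a back vowel (*guvu*, *ku*, *luso*, *kiva*).
Since the last vowel of *lehpo* is /o/ (a back vowel), it takes -pu, giving *lehpopu*.
The last vowel of *he* is /e/, which is a front vowel, so the suffix is -me, giving *heme*.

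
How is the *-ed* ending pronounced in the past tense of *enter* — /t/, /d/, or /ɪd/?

The stem *enter* ends in a voiced sound other than /d/.
The -ed suffix is realized as /ɪd/ after /t, d/; as /t/ after other voiceless consonants; and as /d/ after other voiced sounds.
So -ed on *enter* is pronounced /d/.

/d/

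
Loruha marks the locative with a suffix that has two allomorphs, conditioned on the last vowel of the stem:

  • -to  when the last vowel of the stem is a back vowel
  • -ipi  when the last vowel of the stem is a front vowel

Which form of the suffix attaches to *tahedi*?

Since the last vowel of *tahedi* is /i/ (a front vowel), it takes -ipi.

-ipi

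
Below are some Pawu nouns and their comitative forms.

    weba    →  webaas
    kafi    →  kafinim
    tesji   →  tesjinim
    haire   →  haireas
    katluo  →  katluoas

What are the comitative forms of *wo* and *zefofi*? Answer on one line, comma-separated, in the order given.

woas, zefofinim

The pattern is height harmony: -nim when the last vowel of the stem is a high vowel (*kafi*, *tesji*); -as when the last vowel of the stem is a non-high vowel (*weba*, *haire*, *katluo*).
*wo* — last vowel /o/ (a non-high vowel) → -as → *woas*.
*zefofi*: last vowel = /i/, a high vowel → -nim → *zefofinim*.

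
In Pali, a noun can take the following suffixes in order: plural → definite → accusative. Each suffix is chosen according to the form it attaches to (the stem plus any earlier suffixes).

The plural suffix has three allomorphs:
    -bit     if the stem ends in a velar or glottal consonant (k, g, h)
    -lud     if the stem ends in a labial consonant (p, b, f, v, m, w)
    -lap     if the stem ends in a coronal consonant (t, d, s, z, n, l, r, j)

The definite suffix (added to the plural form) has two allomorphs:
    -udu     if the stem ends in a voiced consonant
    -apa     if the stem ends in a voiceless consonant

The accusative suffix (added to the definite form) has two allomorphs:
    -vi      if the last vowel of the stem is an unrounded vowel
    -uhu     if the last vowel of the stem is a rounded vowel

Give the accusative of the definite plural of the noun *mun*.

*mun*: final consonant = /n/, coronal → -lap → *munlap*.
The plural form *munlap* — final consonant /p/ (voiceless) → -apa → *munlapapa*.
Since the last vowel of the definite form *munlapapa* is /a/ (an unrounded vowel), it takes -vi, giving *munlapapavi*.

munlapapavi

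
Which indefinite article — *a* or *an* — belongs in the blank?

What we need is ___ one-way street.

a

The indefinite article is chosen by the initial *sound* of the following word, not its spelling.
*one-way* begins with the sound /wʌ/ (*one* pronounced /wʌn/) — a consonant sound.
So the article is *a*: What we need is a one-way street.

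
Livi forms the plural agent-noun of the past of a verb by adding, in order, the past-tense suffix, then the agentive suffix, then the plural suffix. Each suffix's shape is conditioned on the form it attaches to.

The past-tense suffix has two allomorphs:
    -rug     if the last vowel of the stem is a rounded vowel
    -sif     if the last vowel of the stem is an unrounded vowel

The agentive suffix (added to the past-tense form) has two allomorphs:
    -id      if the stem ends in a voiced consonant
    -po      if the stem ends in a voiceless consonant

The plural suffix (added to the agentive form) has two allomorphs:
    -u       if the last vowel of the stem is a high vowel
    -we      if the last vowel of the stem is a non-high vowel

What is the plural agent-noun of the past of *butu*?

Since the last vowel of *butu* is /u/ (a rounded vowel), it takes -rug, giving *buturug*.
Since the final consonant of the past-tense form *buturug* is /g/ (voiced), it takes -id, giving *buturugid*.
The agentive form *buturugid*: last vowel = /i/, a high vowel → -u → *buturugidu*.

buturugidu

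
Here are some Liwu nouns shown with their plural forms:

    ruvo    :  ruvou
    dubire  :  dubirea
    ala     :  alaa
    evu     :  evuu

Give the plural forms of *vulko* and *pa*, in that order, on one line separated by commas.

vulkou, paa

The suffix is conditioned by the last vowel: -u when the last vowel of the stem is a rounded vowel (*ruvo*, *evu*); -a when the last vowel of the stem is an unrounded vowel (*dubire*, *ala*).
Since the last vowel of *vulko* is /o/ (a rounded vowel), it takes -u, giving *vulkou*.
*pa*: last vowel = /a/, an unrounded vowel → -a → *paa*.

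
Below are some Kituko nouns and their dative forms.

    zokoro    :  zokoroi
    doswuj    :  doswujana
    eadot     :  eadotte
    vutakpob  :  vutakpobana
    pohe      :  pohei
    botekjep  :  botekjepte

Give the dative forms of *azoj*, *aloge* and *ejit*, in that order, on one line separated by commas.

The pattern is voicing of the final sound: -te when the stem ends in a voiceless consonant (*eadot*, *botekjep*); -ana when the stem ends in a voiced consonant (*doswuj*, *vutakpob*); -i when the stem ends in a vowel (*zokoro*, *pohe*).
*azoj* — final sound /j/ (a voiced consonant) → -ana → *azojana*.
*aloge*: final sound = /e/, a vowel → -i → *alogei*.
The final sound of *ejit* is /t/, which is a voiceless consonant, so the suffix is -te, giving *ejitte*.

azojana, alogei, ejitte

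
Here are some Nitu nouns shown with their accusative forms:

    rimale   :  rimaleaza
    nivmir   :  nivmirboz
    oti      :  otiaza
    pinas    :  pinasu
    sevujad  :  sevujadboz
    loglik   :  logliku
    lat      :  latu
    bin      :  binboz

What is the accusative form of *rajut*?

The pattern is voicing of the final sound: -u when the stem ends in a voiceless consonant (*pinas*, *loglik*, *lat*); -boz when the stem ends in a voiced consonant (*nivmir*, *sevujad*, *bin*); -aza when the stem ends in a vowel (*rimale*, *oti*).
*rajut* — final sound /t/ (a voiceless consonant) → -u → *rajutu*.

rajutu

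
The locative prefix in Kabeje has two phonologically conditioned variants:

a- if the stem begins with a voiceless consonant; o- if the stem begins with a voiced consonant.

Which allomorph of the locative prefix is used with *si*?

a-

The first consonant of *si* is /s/, which is voiceless, so the prefix is a-.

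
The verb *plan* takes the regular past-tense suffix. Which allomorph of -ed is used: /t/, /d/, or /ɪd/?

/d/

The stem *plan* ends in a voiced sound other than /d/.
The -ed suffix is realized as /ɪd/ after /t, d/; as /t/ after other voiceless consonants; and as /d/ after other voiced sounds.
So -ed on *plan* is pronounced /d/.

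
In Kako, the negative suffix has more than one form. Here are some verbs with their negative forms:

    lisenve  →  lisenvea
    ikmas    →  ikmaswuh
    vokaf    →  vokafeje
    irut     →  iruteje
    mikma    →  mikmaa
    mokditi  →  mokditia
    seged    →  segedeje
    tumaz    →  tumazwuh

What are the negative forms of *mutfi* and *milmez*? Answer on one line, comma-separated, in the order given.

mutfia, milmezwuh

The pattern is sibilance of the final sound: -wuh when the stem ends in a sibilant (*ikmas*, *tumaz*); -eje when the stem ends in a non-sibilant consonant (*vokaf*, *irut*, *seged*); -a when the stem ends in a vowel (*lisenve*, *mikma*, *mokditi*).
*mutfi* — final sound /i/ (a vowel) → -a → *mutfia*.
*milmez* — final sound /z/ (a sibilant) → -wuh → *milmezwuh*.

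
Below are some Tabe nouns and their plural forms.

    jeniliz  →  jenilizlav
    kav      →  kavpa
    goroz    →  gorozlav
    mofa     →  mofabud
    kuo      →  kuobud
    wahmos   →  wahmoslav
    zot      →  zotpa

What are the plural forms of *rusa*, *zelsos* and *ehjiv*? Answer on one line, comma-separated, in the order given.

The alternation tracks the final sound of the stem — -lav when the stem ends in a sibilant (*jeniliz*, *goroz*, *wahmos*); -pa when the stem ends in a non-sibilant consonant (*kav*, *zot*); -bud when the stem ends in a vowel (*mofa*, *kuo*).
*rusa*: final sound = /a/, a vowel → -bud → *rusabud*.
Since the final sound of *zelsos* is /s/ (a sibilant), it takes -lav, giving *zelsoslav*.
Since the final sound of *ehjiv* is /v/ (a non-sibilant consonant), it takes -pa, giving *ehjivpa*.

rusabud, zelsoslav, ehjivpa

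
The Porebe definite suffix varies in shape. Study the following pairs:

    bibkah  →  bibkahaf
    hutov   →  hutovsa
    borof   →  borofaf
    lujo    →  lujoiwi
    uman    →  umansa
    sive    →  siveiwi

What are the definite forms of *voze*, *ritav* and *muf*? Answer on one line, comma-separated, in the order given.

vozeiwi, ritavsa, mufaf

The alternation tracks the final sound of the stem — -af when the stem ends in a voiceless consonant (*bibkah*, *borof*); -sa when the stem ends in a voiced consonant (*hutov*, *uman*); -iwi when the stem ends in a vowel (*lujo*, *sive*).
The final sound of *voze* is /e/, which is a vowel, so the suffix is -iwi, giving *vozeiwi*.
*ritav* — final sound /v/ (a voiced consonant) → -sa → *ritavsa*.
Since the final sound of *muf* is /f/ (a voiceless consonant), it takes -af, giving *mufaf*.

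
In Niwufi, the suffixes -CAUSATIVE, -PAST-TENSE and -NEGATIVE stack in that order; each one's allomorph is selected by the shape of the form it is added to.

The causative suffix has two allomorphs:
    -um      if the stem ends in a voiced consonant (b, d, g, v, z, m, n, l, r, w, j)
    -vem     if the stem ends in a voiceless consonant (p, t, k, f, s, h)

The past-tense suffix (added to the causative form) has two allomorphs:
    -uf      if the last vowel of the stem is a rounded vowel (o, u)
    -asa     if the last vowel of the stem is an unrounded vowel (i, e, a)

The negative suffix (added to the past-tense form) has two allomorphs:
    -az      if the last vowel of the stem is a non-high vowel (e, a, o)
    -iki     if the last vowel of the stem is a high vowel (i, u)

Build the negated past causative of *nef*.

The final consonant of *nef* is /f/, which is voiceless, so the causative suffix is -vem, giving *nefvem*.
The causative form *nefvem*: last vowel = /e/, an unrounded vowel → -asa → *nefvemasa*.
The last vowel of the past-tense form *nefvemasa* is /a/, which is a non-high vowel, so the negative suffix is -az, giving *nefvemasaaz*.

nefvemasaaz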